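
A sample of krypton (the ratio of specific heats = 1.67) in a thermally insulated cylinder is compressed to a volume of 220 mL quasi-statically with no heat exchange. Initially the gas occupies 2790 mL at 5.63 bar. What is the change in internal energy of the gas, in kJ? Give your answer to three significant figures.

P₂ = P₁(V₁/V₂)^γ = 5.63×(2790/220)^(1.67) = 391.6 bar.
For a reversible adiabat, W_by_gas = (P₁V₁ − P₂V₂)/(γ−1).
W_by = (563000×0.00279 − 3.916×10^7×0.00022) / (0.67) = -10510 J.
Q = 0 ⇒ ΔU = −W_by = 10510 J.

ΔU ≈ 10.5 kJ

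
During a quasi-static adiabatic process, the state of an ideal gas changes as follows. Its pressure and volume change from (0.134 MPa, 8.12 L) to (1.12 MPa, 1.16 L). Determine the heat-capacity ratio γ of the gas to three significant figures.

PV^γ = const ⇒ γ = ln(P₂/P₁) / ln(V₁/V₂).
γ = ln(1.12/0.134) / ln(8.12/1.16) = 1.091.

γ ≈ 1.09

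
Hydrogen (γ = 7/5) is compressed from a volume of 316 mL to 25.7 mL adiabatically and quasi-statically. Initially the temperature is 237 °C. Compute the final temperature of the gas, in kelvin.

Adiabatic: T₁V₁^(γ−1) = T₂V₂^(γ−1) ⇒ T₂ = T₁ (V₁/V₂)^(γ−1).
T₁ = 237 °C = 510.1 K.
T₂ = 510.1 × (316/25.7)^(2/5) = 1392 K.

T₂ ≈ 1390 K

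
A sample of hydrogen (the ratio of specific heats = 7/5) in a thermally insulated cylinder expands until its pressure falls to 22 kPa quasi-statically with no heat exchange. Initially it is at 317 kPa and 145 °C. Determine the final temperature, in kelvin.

Along an adiabat T P^((1−γ)/γ) is constant, so T₂ = T₁ (P₂/P₁)^((γ−1)/γ).
T₁ = 145 °C = 418.1 K.
T₂ = 418.1 × (22/317)^(2/7) = 195.1 K.

T₂ ≈ 195 K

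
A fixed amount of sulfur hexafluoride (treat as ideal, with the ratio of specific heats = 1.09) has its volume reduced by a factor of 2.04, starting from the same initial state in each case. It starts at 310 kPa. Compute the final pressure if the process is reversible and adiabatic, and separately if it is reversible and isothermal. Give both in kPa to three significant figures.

Isothermal: P₂ = P₁(V₁/V₂) = 310×2.04 = 632.4 kPa.
Adiabatic: P₂ = P₁(V₁/V₂)^γ = 310×2.04^(1.09) = 674.3 kPa.

adiabatic: 674 kPa; isothermal: 632 kPa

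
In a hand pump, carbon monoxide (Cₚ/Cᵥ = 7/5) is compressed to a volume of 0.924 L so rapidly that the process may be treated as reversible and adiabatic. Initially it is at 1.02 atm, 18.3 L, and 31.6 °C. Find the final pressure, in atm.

Since PV^γ is constant along a reversible adiabat, P₂ = P₁ (V₁/V₂)^γ.
P₂ = 1.02 × (18.3/0.924)^(7/5) = 66.69 atm.

P₂ ≈ 66.7 atm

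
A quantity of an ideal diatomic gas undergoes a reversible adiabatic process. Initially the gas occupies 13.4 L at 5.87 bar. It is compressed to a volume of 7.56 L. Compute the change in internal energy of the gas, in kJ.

γ = 7/5 for a diatomic ideal gas.
P₂ = P₁(V₁/V₂)^γ = 5.87×(13.4/7.56)^(7/5) = 13.08 bar.
For a reversible adiabat, W_by_gas = (P₁V₁ − P₂V₂)/(γ−1).
W_by = (587000×0.0134 − 1.308×10^6×0.00756) / (2/5) = -5059 J.
Q = 0 ⇒ ΔU = −W_by = 5059 J.

ΔU ≈ 5.06 kJ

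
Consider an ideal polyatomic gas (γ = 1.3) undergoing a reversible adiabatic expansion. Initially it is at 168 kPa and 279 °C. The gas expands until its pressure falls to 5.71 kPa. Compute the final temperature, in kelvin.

T₂ ≈ 253 K

Along an adiabat T P^((1−γ)/γ) is constant, so T₂ = T₁ (P₂/P₁)^((γ−1)/γ).
T₁ = 279 °C = 552.1 K.
T₂ = 552.1 × (5.71/168)^(0.231) = 253 K.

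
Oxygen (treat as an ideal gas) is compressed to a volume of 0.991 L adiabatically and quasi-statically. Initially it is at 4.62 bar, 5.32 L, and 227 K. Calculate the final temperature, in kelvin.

Adiabatic: T₁V₁^(γ−1) = T₂V₂^(γ−1) ⇒ T₂ = T₁ (V₁/V₂)^(γ−1).
γ = 7/5 for a diatomic ideal gas.
T₂ = 227 × (5.32/0.991)^(2/5) = 444.6 K.

T₂ ≈ 445 K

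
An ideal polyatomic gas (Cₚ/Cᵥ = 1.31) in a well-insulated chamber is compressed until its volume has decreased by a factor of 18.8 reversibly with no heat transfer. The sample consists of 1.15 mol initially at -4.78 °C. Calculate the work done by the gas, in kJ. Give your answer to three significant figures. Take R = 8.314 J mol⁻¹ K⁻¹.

Adiabatic: T₁V₁^(γ−1) = T₂V₂^(γ−1) ⇒ T₂ = T₁ (V₁/V₂)^(γ−1).
T₁ = -4.78 °C = 268.4 K.
T₂ = 268.4 × 18.8^(0.31) = 666.4 K.
Q = 0, so ΔU = W_on_gas = nCᵥΔT with Cᵥ = R/(γ−1) = 26.82 J/(mol·K).
ΔU = 1.15 × 26.82 × (666.4 − 268.4) = 12280 J.
Work done by the gas = −ΔU = -12280 J.

W ≈ -12.3 kJ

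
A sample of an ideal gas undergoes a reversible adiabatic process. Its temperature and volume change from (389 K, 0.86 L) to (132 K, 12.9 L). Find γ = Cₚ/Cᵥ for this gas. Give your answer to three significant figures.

γ ≈ 1.40

TV^(γ−1) = const ⇒ γ − 1 = ln(T₂/T₁) / ln(V₁/V₂).
γ = 1 + ln(132/389) / ln(0.86/12.9) = 1.399.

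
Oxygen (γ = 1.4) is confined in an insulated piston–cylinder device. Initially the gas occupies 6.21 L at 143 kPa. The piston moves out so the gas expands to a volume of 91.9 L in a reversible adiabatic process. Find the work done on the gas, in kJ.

W ≈ -1.46 kJ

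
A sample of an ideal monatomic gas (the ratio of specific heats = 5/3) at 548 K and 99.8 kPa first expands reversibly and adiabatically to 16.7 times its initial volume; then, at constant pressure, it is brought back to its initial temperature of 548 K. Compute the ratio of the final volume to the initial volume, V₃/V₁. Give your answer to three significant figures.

Adiabatic step: V₂/V₁ = 16.7; T₂ = T₁·(1/16.7)^(2/3) = 83.88 K.
Isobaric step: V₃/V₂ = T₃/T₂ = 548/83.88.
V₃/V₁ = (V₂/V₁)(V₃/V₂) = 16.7 × (548/83.88) = 109.1.

V₃/V₁ ≈ 109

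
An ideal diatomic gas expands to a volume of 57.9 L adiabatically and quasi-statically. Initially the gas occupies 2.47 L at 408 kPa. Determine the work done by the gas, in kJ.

W ≈ 1.81 kJ

γ = 7/5 for a diatomic ideal gas.
P₂ = P₁(V₁/V₂)^γ = 408×(2.47/57.9)^(7/5) = 4.928 kPa.
For a reversible adiabat, W_by_gas = (P₁V₁ − P₂V₂)/(γ−1).
W_by = (408000×0.00247 − 4928×0.0579) / (2/5) = 1806 J.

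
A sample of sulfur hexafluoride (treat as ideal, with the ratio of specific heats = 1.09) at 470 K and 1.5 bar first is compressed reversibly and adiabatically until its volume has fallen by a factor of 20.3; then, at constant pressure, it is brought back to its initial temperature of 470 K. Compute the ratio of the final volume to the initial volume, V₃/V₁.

V₃/V₁ ≈ 0.0376

Adiabatic step: V₂/V₁ = 0.04926; T₂ = T₁·20.3^(0.09) = 616.3 K.
Isobaric step: V₃/V₂ = T₃/T₂ = 470/616.3.
V₃/V₁ = (V₂/V₁)(V₃/V₂) = 0.04926 × (470/616.3) = 0.03757.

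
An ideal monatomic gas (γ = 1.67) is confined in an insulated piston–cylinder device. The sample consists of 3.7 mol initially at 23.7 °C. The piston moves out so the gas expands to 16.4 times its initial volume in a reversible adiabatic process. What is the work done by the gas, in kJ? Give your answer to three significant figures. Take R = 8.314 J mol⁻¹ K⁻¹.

For a reversible adiabat TV^(γ−1) is constant, so T₂ = T₁ (V₁/V₂)^(γ−1).
T₁ = 23.7 °C = 296.8 K.
T₂ = 296.8 × (1/16.4)^(0.67) = 45.56 K.
Q = 0, so ΔU = W_on_gas = nCᵥΔT with Cᵥ = R/(γ−1) = 12.41 J/(mol·K).
ΔU = 3.7 × 12.41 × (45.56 − 296.8) = -11540 J.
Work done by the gas = −ΔU = 11540 J.

W ≈ 11.5 kJ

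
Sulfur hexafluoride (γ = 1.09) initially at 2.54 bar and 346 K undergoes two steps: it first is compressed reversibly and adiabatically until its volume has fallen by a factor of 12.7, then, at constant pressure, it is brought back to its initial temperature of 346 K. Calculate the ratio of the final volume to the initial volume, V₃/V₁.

V₃/V₁ ≈ 0.0626

Adiabatic step: V₂/V₁ = 0.07874; T₂ = T₁·12.7^(0.09) = 434.9 K.
Isobaric step: V₃/V₂ = T₃/T₂ = 346/434.9.
V₃/V₁ = (V₂/V₁)(V₃/V₂) = 0.07874 × (346/434.9) = 0.06264.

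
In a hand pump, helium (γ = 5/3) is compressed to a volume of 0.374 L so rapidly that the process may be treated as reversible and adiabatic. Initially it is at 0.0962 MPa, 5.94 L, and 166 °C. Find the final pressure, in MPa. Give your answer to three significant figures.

P₂ ≈ 9.65 MPa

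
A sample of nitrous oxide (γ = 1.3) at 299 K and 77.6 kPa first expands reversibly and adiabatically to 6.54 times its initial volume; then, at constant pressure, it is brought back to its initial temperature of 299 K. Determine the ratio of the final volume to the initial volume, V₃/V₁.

V₃/V₁ ≈ 11.5

Adiabatic step: V₂/V₁ = 6.54; T₂ = T₁·(1/6.54)^(0.3) = 170.2 K.
Isobaric step: V₃/V₂ = T₃/T₂ = 299/170.2.
V₃/V₁ = (V₂/V₁)(V₃/V₂) = 6.54 × (299/170.2) = 11.49.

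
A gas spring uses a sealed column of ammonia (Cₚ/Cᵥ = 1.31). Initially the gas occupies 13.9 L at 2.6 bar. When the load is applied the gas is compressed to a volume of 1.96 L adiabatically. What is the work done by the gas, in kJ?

P₂ = P₁(V₁/V₂)^γ = 2.6×(13.9/1.96)^(1.31) = 33.84 bar.
For a reversible adiabat, W_by_gas = (P₁V₁ − P₂V₂)/(γ−1).
W_by = (260000×0.0139 − 3.384×10^6×0.00196) / (0.31) = -9739 J.

W ≈ -9.74 kJ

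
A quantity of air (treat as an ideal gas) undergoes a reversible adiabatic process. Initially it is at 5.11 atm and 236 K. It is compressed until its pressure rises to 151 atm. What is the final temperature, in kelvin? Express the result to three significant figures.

Adiabatic: T₂/T₁ = (P₂/P₁)^((γ−1)/γ).
For a diatomic ideal gas γ = 7/5, so (γ−1)/γ = 2/7.
T₂ = 236 × (151/5.11)^(2/7) = 621 K.

T₂ ≈ 621 K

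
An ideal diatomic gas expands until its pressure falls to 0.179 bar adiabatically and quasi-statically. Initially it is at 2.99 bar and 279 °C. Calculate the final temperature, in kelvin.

Adiabatic: T₂/T₁ = (P₂/P₁)^((γ−1)/γ).
For a diatomic ideal gas γ = 7/5, so (γ−1)/γ = 2/7.
T₁ = 279 °C = 552.1 K.
T₂ = 552.1 × (0.179/2.99)^(2/7) = 247 K.

T₂ ≈ 247 K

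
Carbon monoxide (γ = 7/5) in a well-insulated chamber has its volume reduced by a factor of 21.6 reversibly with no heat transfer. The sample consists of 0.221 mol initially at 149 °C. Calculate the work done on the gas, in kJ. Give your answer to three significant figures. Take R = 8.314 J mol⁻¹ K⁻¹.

W ≈ 4.69 kJ

For a reversible adiabat TV^(γ−1) is constant, so T₂ = T₁ (V₁/V₂)^(γ−1).
T₁ = 149 °C = 422.1 K.
T₂ = 422.1 × 21.6^(2/5) = 1443 K.
Q = 0, so ΔU = W_on_gas = nCᵥΔT with Cᵥ = R/(γ−1) = 20.79 J/(mol·K).
ΔU = 0.221 × 20.79 × (1443 − 422.1) = 4689 J.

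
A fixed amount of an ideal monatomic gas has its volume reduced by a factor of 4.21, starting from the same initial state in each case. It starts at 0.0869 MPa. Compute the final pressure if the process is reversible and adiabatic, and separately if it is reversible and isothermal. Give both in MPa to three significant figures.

For a monatomic ideal gas γ = 5/3.
Isothermal: P₂ = P₁(V₁/V₂) = 0.0869×4.21 = 0.3658 MPa.
Adiabatic: P₂ = P₁(V₁/V₂)^γ = 0.0869×4.21^(5/3) = 0.9539 MPa.

adiabatic: 0.954 MPa; isothermal: 0.366 MPa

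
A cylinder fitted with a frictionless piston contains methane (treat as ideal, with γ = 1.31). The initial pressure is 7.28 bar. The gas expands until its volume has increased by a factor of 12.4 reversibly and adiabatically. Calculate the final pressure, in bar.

P₂ ≈ 0.269 bar

Adiabatic: P₁V₁^γ = P₂V₂^γ ⇒ P₂ = P₁ (V₁/V₂)^γ.
P₂ = 7.28 × (1/12.4)^(1.31) = 0.269 bar.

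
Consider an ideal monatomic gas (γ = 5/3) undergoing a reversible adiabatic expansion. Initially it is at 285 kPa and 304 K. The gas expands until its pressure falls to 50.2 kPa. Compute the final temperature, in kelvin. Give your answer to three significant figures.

T₂ ≈ 152 K

Along an adiabat T P^((1−γ)/γ) is constant, so T₂ = T₁ (P₂/P₁)^((γ−1)/γ).
T₂ = 304 × (50.2/285)^(2/5) = 151.8 K.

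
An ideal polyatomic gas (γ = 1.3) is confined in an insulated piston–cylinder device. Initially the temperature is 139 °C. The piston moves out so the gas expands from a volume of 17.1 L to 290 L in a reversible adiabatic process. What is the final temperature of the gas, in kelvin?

T₂ ≈ 176 K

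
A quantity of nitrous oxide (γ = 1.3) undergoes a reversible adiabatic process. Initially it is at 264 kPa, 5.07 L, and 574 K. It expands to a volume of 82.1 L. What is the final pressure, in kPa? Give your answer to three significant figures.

Since PV^γ is constant along a reversible adiabat, P₂ = P₁ (V₁/V₂)^γ.
P₂ = 264 × (5.07/82.1)^(1.3) = 7.071 kPa.

P₂ ≈ 7.07 kPa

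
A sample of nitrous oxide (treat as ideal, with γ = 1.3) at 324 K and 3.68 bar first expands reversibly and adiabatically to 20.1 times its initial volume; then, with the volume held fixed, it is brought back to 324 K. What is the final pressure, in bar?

Adiabatic step (PV^γ = const): P₂ = 3.68×(1/20.1)^(1.3) = 0.07442 bar; T₂ = 324×(1/20.1)^(0.3) = 131.7 K.
Isochoric: P₃ = P₂(T₃/T₂) = 0.07442 × (324/131.7) = 0.1831 bar.

P₃ ≈ 0.183 bar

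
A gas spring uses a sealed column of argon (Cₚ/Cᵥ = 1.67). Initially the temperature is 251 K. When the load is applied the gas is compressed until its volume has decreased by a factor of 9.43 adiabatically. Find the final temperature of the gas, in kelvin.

T₂ ≈ 1130 K

Adiabatic: T₁V₁^(γ−1) = T₂V₂^(γ−1) ⇒ T₂ = T₁ (V₁/V₂)^(γ−1).
T₂ = 251 × 9.43^(0.67) = 1129 K.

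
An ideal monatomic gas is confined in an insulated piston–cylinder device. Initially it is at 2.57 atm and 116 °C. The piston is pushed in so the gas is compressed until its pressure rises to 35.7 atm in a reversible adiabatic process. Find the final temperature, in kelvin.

T₂ ≈ 1110 K

Along an adiabat T P^((1−γ)/γ) is constant, so T₂ = T₁ (P₂/P₁)^((γ−1)/γ).
For a monatomic ideal gas γ = 5/3, so (γ−1)/γ = 2/5.
T₁ = 116 °C = 389.1 K.
T₂ = 389.1 × (35.7/2.57)^(2/5) = 1115 K.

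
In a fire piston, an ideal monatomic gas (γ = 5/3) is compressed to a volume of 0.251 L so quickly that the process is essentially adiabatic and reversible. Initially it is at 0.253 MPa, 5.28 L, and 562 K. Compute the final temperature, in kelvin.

T₂ ≈ 4280 K

For a reversible adiabat TV^(γ−1) is constant, so T₂ = T₁ (V₁/V₂)^(γ−1).
T₂ = 562 × (5.28/0.251)^(2/3) = 4283 K.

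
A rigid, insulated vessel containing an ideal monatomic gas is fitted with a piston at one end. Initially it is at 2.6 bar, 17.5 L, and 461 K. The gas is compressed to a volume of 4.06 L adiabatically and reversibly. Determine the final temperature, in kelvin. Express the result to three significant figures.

T₂ ≈ 1220 K

For a reversible adiabat TV^(γ−1) is constant, so T₂ = T₁ (V₁/V₂)^(γ−1).
γ = 5/3 for a monatomic ideal gas.
T₂ = 461 × (17.5/4.06)^(2/3) = 1221 K.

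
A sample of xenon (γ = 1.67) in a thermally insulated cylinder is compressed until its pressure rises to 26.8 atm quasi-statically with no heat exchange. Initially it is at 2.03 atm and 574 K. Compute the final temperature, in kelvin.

Along an adiabat T P^((1−γ)/γ) is constant, so T₂ = T₁ (P₂/P₁)^((γ−1)/γ).
T₂ = 574 × (26.8/2.03)^(0.401) = 1616 K.

T₂ ≈ 1620 K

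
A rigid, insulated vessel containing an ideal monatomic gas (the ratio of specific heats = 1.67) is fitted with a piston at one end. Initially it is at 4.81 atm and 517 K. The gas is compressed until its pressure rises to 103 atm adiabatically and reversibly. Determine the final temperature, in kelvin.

Adiabatic: T₂/T₁ = (P₂/P₁)^((γ−1)/γ).
T₂ = 517 × (103/4.81)^(0.401) = 1768 K.

T₂ ≈ 1770 K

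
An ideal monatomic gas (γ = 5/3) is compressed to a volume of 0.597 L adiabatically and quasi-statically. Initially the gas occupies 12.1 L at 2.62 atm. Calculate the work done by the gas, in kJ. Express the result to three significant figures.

P₂ = P₁(V₁/V₂)^γ = 2.62×(12.1/0.597)^(5/3) = 394.7 atm.
For a reversible adiabat, W_by_gas = (P₁V₁ − P₂V₂)/(γ−1).
W_by = (265500×0.0121 − 4×10^7×0.000597) / (2/3) = -31000 J.

W ≈ -31.0 kJ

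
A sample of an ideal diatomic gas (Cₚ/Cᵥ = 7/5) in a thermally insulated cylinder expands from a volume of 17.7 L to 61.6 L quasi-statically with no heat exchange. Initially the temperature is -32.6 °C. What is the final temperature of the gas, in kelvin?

T₂ ≈ 146 K

For a reversible adiabat TV^(γ−1) is constant, so T₂ = T₁ (V₁/V₂)^(γ−1).
T₁ = -32.6 °C = 240.5 K.
T₂ = 240.5 × (17.7/61.6)^(2/5) = 146.1 K.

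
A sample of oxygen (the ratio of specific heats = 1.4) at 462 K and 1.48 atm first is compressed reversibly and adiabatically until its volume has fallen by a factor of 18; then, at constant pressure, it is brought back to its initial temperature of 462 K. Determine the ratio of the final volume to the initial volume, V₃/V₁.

V₃/V₁ ≈ 0.0175

Adiabatic step: V₂/V₁ = 0.05556; T₂ = T₁·18^(0.4) = 1468 K.
Isobaric step: V₃/V₂ = T₃/T₂ = 462/1468.
V₃/V₁ = (V₂/V₁)(V₃/V₂) = 0.05556 × (462/1468) = 0.01748.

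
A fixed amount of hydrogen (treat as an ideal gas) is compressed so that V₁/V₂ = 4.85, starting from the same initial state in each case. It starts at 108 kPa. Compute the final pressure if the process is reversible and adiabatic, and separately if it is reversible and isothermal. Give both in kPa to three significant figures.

For a diatomic ideal gas γ = 7/5.
Isothermal: P₂ = P₁(V₁/V₂) = 108×4.85 = 523.8 kPa.
Adiabatic: P₂ = P₁(V₁/V₂)^γ = 108×4.85^(7/5) = 985.1 kPa.

adiabatic: 985 kPa; isothermal: 524 kPa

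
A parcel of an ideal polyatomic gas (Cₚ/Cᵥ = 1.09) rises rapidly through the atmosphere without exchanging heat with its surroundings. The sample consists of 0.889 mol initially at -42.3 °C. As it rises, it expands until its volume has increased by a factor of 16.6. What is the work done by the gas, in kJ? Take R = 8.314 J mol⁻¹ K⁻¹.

W ≈ 4.24 kJ

For a reversible adiabat TV^(γ−1) is constant, so T₂ = T₁ (V₁/V₂)^(γ−1).
T₁ = -42.3 °C = 230.8 K.
T₂ = 230.8 × (1/16.6)^(0.09) = 179.3 K.
Q = 0, so ΔU = W_on_gas = nCᵥΔT with Cᵥ = R/(γ−1) = 92.38 J/(mol·K).
ΔU = 0.889 × 92.38 × (179.3 − 230.8) = -4236 J.
Work done by the gas = −ΔU = 4236 J.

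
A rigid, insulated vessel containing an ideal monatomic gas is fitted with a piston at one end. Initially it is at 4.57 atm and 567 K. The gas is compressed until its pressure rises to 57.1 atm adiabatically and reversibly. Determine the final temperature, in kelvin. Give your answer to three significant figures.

Adiabatic: T₂/T₁ = (P₂/P₁)^((γ−1)/γ).
For a monatomic ideal gas γ = 5/3, so (γ−1)/γ = 2/5.
T₂ = 567 × (57.1/4.57)^(2/5) = 1557 K.

T₂ ≈ 1560 K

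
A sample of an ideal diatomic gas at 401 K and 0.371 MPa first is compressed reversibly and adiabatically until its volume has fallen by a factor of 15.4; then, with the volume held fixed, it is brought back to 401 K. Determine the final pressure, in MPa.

P₃ ≈ 5.71 MPa

For a diatomic ideal gas γ = 7/5.
Adiabatic step (PV^γ = const): P₂ = 0.371×15.4^(7/5) = 17.06 MPa; T₂ = 401×15.4^(2/5) = 1197 K.
Isochoric: P₃ = P₂(T₃/T₂) = 17.06 × (401/1197) = 5.713 MPa.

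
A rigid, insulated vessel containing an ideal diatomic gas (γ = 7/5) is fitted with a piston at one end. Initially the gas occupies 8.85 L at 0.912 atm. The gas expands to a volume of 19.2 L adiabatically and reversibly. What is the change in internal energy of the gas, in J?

ΔU ≈ -545 J

P₂ = P₁(V₁/V₂)^γ = 0.912×(8.85/19.2)^(7/5) = 0.3084 atm.
For a reversible adiabat, W_by_gas = (P₁V₁ − P₂V₂)/(γ−1).
W_by = (92410×0.00885 − 31250×0.0192) / (2/5) = 544.7 J.
Q = 0 ⇒ ΔU = −W_by = -544.7 J.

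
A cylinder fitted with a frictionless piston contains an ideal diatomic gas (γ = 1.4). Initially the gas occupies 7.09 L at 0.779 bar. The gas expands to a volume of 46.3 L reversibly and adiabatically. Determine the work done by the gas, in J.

W ≈ 729 J

P₂ = P₁(V₁/V₂)^γ = 0.779×(7.09/46.3)^(1.4) = 0.05632 bar.
For a reversible adiabat, W_by_gas = (P₁V₁ − P₂V₂)/(γ−1).
W_by = (77900×0.00709 − 5632×0.0463) / (0.4) = 728.9 J.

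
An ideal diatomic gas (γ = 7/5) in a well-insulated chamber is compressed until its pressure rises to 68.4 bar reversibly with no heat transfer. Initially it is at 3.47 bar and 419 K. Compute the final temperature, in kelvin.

T₂ ≈ 982 K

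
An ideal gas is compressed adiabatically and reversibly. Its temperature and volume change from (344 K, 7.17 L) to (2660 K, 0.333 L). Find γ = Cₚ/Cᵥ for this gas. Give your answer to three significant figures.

γ ≈ 1.67

TV^(γ−1) = const ⇒ γ − 1 = ln(T₂/T₁) / ln(V₁/V₂).
γ = 1 + ln(2660/344) / ln(7.17/0.333) = 1.666.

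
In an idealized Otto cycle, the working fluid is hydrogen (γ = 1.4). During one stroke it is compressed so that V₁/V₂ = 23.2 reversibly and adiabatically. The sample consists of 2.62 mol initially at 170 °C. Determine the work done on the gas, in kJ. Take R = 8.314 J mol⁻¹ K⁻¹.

Adiabatic: T₁V₁^(γ−1) = T₂V₂^(γ−1) ⇒ T₂ = T₁ (V₁/V₂)^(γ−1).
T₁ = 170 °C = 443.1 K.
T₂ = 443.1 × 23.2^(0.4) = 1559 K.
Q = 0, so ΔU = W_on_gas = nCᵥΔT with Cᵥ = R/(γ−1) = 20.79 J/(mol·K).
ΔU = 2.62 × 20.79 × (1559 − 443.1) = 60750 J.

W ≈ 60.7 kJ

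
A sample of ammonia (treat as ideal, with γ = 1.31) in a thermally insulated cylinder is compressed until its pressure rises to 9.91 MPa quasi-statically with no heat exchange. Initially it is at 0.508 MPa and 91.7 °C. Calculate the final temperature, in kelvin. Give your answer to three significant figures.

Adiabatic: T₂/T₁ = (P₂/P₁)^((γ−1)/γ).
T₁ = 91.7 °C = 364.8 K.
T₂ = 364.8 × (9.91/0.508)^(0.237) = 736.9 K.

T₂ ≈ 737 K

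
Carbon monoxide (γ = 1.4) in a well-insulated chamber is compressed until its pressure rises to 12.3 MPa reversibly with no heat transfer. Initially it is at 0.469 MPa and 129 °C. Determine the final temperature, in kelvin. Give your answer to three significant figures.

T₂ ≈ 1020 K

Adiabatic: T₂/T₁ = (P₂/P₁)^((γ−1)/γ).
T₁ = 129 °C = 402.1 K.
T₂ = 402.1 × (12.3/0.469)^(0.286) = 1023 K.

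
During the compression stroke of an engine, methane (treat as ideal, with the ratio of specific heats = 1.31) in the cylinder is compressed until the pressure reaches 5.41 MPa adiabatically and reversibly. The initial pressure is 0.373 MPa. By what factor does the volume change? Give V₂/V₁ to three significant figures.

V₂/V₁ ≈ 0.130

From PV^γ = const, V₂/V₁ = (P₁/P₂)^(1/γ).
V₂/V₁ = (0.373/5.41)^(0.763) = 0.1298.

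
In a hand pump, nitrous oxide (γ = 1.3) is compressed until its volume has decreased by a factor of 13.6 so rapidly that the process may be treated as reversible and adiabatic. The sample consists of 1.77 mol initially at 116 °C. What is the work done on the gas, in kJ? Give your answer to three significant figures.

W ≈ 22.7 kJ

Adiabatic: T₁V₁^(γ−1) = T₂V₂^(γ−1) ⇒ T₂ = T₁ (V₁/V₂)^(γ−1).
T₁ = 116 °C = 389.1 K.
T₂ = 389.1 × 13.6^(0.3) = 851.5 K.
Q = 0, so ΔU = W_on_gas = nCᵥΔT with Cᵥ = R/(γ−1) = 27.71 J/(mol·K).
ΔU = 1.77 × 27.71 × (851.5 − 389.1) = 22680 J.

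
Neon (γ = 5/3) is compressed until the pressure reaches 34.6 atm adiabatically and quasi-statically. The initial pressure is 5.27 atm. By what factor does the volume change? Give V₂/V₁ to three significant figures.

V₂/V₁ ≈ 0.323

From PV^γ = const, V₂/V₁ = (P₁/P₂)^(1/γ).
V₂/V₁ = (5.27/34.6)^(3/5) = 0.3233.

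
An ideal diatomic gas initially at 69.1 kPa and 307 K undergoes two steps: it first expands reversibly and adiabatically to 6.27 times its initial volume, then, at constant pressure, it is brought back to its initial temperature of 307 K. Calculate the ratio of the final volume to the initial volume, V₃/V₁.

V₃/V₁ ≈ 13.1

For a diatomic ideal gas γ = 7/5.
Adiabatic step: V₂/V₁ = 6.27; T₂ = T₁·(1/6.27)^(2/5) = 147.3 K.
Isobaric step: V₃/V₂ = T₃/T₂ = 307/147.3.
V₃/V₁ = (V₂/V₁)(V₃/V₂) = 6.27 × (307/147.3) = 13.07.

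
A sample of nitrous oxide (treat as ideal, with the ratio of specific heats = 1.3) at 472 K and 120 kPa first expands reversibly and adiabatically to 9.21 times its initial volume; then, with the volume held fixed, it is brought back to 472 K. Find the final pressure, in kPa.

Adiabatic step (PV^γ = const): P₂ = 120×(1/9.21)^(1.3) = 6.693 kPa; T₂ = 472×(1/9.21)^(0.3) = 242.5 K.
Isochoric: P₃ = P₂(T₃/T₂) = 6.693 × (472/242.5) = 13.03 kPa.

P₃ ≈ 13.0 kPa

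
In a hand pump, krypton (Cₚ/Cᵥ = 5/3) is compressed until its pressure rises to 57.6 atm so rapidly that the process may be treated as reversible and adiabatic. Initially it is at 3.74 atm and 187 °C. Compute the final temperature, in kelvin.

T₂ ≈ 1370 K

Along an adiabat T P^((1−γ)/γ) is constant, so T₂ = T₁ (P₂/P₁)^((γ−1)/γ).
T₁ = 187 °C = 460.1 K.
T₂ = 460.1 × (57.6/3.74)^(2/5) = 1374 K.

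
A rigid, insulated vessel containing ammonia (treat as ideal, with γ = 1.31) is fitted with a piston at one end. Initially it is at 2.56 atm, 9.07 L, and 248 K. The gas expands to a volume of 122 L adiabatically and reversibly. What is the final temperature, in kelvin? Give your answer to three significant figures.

Adiabatic: T₁V₁^(γ−1) = T₂V₂^(γ−1) ⇒ T₂ = T₁ (V₁/V₂)^(γ−1).
T₂ = 248 × (9.07/122)^(0.31) = 110.8 K.

T₂ ≈ 111 K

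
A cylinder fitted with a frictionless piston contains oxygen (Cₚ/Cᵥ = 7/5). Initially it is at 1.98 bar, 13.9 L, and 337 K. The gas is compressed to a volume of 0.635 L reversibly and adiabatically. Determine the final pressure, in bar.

P₂ ≈ 149 bar

Since PV^γ is constant along a reversible adiabat, P₂ = P₁ (V₁/V₂)^γ.
P₂ = 1.98 × (13.9/0.635)^(7/5) = 148.9 bar.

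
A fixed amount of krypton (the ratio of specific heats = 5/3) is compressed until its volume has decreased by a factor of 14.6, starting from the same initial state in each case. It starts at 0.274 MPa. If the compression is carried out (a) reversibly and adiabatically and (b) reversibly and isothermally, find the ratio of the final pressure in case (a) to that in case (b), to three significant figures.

P_adiabatic / P_isothermal ≈ 5.97

Isothermal: P_b = P₁(V₁/V₂) = 0.274×14.6.
Adiabatic: P_a = P₁(V₁/V₂)^γ = 0.274×14.6^(5/3).
P_a/P_b = (V₁/V₂)^(γ−1) = 14.6^(2/3) = 5.974.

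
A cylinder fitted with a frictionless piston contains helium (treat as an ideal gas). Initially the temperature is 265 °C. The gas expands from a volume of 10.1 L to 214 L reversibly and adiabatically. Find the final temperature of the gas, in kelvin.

Adiabatic: T₁V₁^(γ−1) = T₂V₂^(γ−1) ⇒ T₂ = T₁ (V₁/V₂)^(γ−1).
For a monatomic ideal gas γ = 5/3, so γ−1 = 2/3.
T₁ = 265 °C = 538.1 K.
T₂ = 538.1 × (10.1/214)^(2/3) = 70.28 K.

T₂ ≈ 70.3 K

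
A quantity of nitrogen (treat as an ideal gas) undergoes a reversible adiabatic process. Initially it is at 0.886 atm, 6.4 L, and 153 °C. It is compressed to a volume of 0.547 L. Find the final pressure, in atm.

P₂ ≈ 27.7 atm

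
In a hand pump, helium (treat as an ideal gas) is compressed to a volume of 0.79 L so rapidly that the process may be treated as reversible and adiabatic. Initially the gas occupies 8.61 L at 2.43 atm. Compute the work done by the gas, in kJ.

W ≈ -12.5 kJ

γ = 5/3 for a monatomic ideal gas.
P₂ = P₁(V₁/V₂)^γ = 2.43×(8.61/0.79)^(5/3) = 130.2 atm.
For a reversible adiabat, W_by_gas = (P₁V₁ − P₂V₂)/(γ−1).
W_by = (246200×0.00861 − 1.319×10^7×0.00079) / (2/3) = -12450 J.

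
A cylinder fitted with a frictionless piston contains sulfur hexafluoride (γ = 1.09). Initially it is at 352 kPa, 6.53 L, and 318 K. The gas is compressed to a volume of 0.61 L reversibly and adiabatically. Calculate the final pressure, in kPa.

Since PV^γ is constant along a reversible adiabat, P₂ = P₁ (V₁/V₂)^γ.
P₂ = 352 × (6.53/0.61)^(1.09) = 4664 kPa.

P₂ ≈ 4660 kPa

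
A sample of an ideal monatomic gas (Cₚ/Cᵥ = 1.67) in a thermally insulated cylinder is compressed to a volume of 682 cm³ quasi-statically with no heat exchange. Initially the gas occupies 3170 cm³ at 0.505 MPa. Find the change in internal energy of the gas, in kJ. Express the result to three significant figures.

P₂ = P₁(V₁/V₂)^γ = 0.505×(3170/682)^(1.67) = 6.571 MPa.
For a reversible adiabat, W_by_gas = (P₁V₁ − P₂V₂)/(γ−1).
W_by = (505000×0.00317 − 6.571×10^6×0.000682) / (0.67) = -4299 J.
Q = 0 ⇒ ΔU = −W_by = 4299 J.

ΔU ≈ 4.30 kJ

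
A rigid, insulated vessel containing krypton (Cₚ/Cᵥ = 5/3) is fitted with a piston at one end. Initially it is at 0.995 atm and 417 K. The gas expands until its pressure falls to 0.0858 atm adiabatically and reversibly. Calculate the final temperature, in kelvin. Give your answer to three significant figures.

Adiabatic: T₂/T₁ = (P₂/P₁)^((γ−1)/γ).
T₂ = 417 × (0.0858/0.995)^(2/5) = 156.5 K.

T₂ ≈ 156 K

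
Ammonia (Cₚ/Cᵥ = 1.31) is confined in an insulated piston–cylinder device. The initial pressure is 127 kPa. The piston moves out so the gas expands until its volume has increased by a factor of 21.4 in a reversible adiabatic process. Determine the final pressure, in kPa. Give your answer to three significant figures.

P₂ ≈ 2.30 kPa

Adiabatic: P₁V₁^γ = P₂V₂^γ ⇒ P₂ = P₁ (V₁/V₂)^γ.
P₂ = 127 × (1/21.4)^(1.31) = 2.296 kPa.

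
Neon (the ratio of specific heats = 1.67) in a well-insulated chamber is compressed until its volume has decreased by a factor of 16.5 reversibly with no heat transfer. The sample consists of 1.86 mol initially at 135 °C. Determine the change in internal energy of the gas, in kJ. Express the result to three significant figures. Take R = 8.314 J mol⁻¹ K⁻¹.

ΔU ≈ 52.2 kJ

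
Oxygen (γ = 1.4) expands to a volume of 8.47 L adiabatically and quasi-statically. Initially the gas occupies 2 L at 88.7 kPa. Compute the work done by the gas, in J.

P₂ = P₁(V₁/V₂)^γ = 88.7×(2/8.47)^(1.4) = 11.76 kPa.
For a reversible adiabat, W_by_gas = (P₁V₁ − P₂V₂)/(γ−1).
W_by = (88700×0.002 − 11760×0.00847) / (0.4) = 194.5 J.

W ≈ 195 J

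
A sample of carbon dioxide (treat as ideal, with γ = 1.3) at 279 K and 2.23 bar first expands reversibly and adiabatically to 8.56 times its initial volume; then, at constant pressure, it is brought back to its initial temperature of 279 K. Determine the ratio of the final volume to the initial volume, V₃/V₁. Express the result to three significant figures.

V₃/V₁ ≈ 16.3

Adiabatic step: V₂/V₁ = 8.56; T₂ = T₁·(1/8.56)^(0.3) = 146.5 K.
Isobaric step: V₃/V₂ = T₃/T₂ = 279/146.5.
V₃/V₁ = (V₂/V₁)(V₃/V₂) = 8.56 × (279/146.5) = 16.3.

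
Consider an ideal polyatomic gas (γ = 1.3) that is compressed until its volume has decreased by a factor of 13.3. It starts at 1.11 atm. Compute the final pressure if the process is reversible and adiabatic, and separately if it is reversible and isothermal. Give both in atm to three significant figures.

Isothermal: P₂ = P₁(V₁/V₂) = 1.11×13.3 = 14.76 atm.
Adiabatic: P₂ = P₁(V₁/V₂)^γ = 1.11×13.3^(1.3) = 32.09 atm.

adiabatic: 32.1 atm; isothermal: 14.8 atm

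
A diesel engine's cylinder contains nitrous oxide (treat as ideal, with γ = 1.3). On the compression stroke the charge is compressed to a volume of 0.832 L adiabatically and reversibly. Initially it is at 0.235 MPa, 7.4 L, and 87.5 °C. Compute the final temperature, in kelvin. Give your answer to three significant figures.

T₂ ≈ 695 K

For a reversible adiabat TV^(γ−1) is constant, so T₂ = T₁ (V₁/V₂)^(γ−1).
T₁ = 87.5 °C = 360.6 K.
T₂ = 360.6 × (7.4/0.832)^(0.3) = 694.7 K.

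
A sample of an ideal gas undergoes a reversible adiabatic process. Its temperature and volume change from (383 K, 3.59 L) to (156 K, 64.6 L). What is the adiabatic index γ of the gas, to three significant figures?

γ ≈ 1.31

TV^(γ−1) = const ⇒ γ − 1 = ln(T₂/T₁) / ln(V₁/V₂).
γ = 1 + ln(156/383) / ln(3.59/64.6) = 1.311.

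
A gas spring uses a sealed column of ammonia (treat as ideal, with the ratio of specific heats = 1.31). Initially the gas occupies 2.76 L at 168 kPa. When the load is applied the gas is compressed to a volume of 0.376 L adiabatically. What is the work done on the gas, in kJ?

P₂ = P₁(V₁/V₂)^γ = 168×(2.76/0.376)^(1.31) = 2288 kPa.
For a reversible adiabat, W_by_gas = (P₁V₁ − P₂V₂)/(γ−1).
W_by = (168000×0.00276 − 2.288×10^6×0.000376) / (0.31) = -1279 J.
W_on_gas = −W_by = 1279 J.

W ≈ 1.28 kJ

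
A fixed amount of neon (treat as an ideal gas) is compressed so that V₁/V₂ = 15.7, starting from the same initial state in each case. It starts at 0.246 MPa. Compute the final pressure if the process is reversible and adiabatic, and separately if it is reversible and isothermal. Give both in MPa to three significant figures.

adiabatic: 24.2 MPa; isothermal: 3.86 MPa

For a monatomic ideal gas γ = 5/3.
Isothermal: P₂ = P₁(V₁/V₂) = 0.246×15.7 = 3.862 MPa.
Adiabatic: P₂ = P₁(V₁/V₂)^γ = 0.246×15.7^(5/3) = 24.22 MPa.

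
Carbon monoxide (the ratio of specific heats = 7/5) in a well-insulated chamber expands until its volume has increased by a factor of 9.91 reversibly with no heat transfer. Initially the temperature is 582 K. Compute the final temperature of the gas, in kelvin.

T₂ ≈ 233 K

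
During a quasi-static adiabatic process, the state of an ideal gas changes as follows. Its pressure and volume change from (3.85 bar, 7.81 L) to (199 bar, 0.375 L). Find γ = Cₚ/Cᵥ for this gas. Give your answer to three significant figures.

γ ≈ 1.30

PV^γ = const ⇒ γ = ln(P₂/P₁) / ln(V₁/V₂).
γ = ln(199/3.85) / ln(7.81/0.375) = 1.299.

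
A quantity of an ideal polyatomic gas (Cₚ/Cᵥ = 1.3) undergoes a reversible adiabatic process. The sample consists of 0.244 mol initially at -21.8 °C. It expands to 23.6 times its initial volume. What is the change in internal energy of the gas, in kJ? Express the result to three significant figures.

ΔU ≈ -1.04 kJ

Adiabatic: T₁V₁^(γ−1) = T₂V₂^(γ−1) ⇒ T₂ = T₁ (V₁/V₂)^(γ−1).
T₁ = -21.8 °C = 251.3 K.
T₂ = 251.3 × (1/23.6)^(0.3) = 97.37 K.
Q = 0, so ΔU = W_on_gas = nCᵥΔT with Cᵥ = R/(γ−1) = 27.71 J/(mol·K).
ΔU = 0.244 × 27.71 × (97.37 − 251.3) = -1041 J.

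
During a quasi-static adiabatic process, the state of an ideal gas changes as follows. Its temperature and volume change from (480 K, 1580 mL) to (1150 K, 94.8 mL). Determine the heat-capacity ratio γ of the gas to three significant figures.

γ ≈ 1.31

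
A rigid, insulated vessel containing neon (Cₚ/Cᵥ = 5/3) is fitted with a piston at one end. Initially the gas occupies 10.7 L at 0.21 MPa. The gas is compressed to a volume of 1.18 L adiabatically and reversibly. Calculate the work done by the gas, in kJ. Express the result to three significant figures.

W ≈ -11.3 kJ

P₂ = P₁(V₁/V₂)^γ = 0.21×(10.7/1.18)^(5/3) = 8.28 MPa.
For a reversible adiabat, W_by_gas = (P₁V₁ − P₂V₂)/(γ−1).
W_by = (210000×0.0107 − 8.28×10^6×0.00118) / (2/3) = -11290 J.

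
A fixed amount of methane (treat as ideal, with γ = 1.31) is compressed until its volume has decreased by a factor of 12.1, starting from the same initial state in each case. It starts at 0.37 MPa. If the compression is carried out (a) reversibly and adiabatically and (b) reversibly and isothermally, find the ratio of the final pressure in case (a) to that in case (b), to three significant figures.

Isothermal: P_b = P₁(V₁/V₂) = 0.37×12.1.
Adiabatic: P_a = P₁(V₁/V₂)^γ = 0.37×12.1^(1.31).
P_a/P_b = (V₁/V₂)^(γ−1) = 12.1^(0.31) = 2.166.

P_adiabatic / P_isothermal ≈ 2.17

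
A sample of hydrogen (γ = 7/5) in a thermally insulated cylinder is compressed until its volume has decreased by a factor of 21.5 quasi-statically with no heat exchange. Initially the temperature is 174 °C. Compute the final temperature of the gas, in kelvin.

For a reversible adiabat TV^(γ−1) is constant, so T₂ = T₁ (V₁/V₂)^(γ−1).
T₁ = 174 °C = 447.1 K.
T₂ = 447.1 × 21.5^(2/5) = 1526 K.

T₂ ≈ 1530 K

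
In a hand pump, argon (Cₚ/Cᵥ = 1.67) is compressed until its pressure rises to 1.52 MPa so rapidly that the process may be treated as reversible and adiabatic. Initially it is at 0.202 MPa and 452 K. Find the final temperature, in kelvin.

T₂ ≈ 1020 K

Along an adiabat T P^((1−γ)/γ) is constant, so T₂ = T₁ (P₂/P₁)^((γ−1)/γ).
T₂ = 452 × (1.52/0.202)^(0.401) = 1016 K.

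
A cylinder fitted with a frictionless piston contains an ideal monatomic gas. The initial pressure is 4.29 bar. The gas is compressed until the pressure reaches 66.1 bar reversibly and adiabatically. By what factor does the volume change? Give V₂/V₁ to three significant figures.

From PV^γ = const, V₂/V₁ = (P₁/P₂)^(1/γ).
For a monatomic ideal gas γ = 5/3.
V₂/V₁ = (4.29/66.1)^(3/5) = 0.1938.

V₂/V₁ ≈ 0.194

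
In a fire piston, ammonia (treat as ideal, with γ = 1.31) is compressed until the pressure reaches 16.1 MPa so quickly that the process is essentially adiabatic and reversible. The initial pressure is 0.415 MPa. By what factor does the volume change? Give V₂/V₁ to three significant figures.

V₂/V₁ ≈ 0.0613

From PV^γ = const, V₂/V₁ = (P₁/P₂)^(1/γ).
V₂/V₁ = (0.415/16.1)^(0.763) = 0.06126.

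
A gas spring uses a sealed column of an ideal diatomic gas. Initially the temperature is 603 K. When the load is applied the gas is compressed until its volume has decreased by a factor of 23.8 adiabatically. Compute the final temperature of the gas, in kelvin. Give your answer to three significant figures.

T₂ ≈ 2140 K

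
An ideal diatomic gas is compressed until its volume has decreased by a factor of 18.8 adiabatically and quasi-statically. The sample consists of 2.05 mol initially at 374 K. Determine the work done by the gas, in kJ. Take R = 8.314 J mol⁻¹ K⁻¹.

W ≈ -35.6 kJ

Adiabatic: T₁V₁^(γ−1) = T₂V₂^(γ−1) ⇒ T₂ = T₁ (V₁/V₂)^(γ−1).
γ = 7/5 for a diatomic ideal gas, so γ−1 = 2/5.
T₂ = 374 × 18.8^(2/5) = 1209 K.
Q = 0, so ΔU = W_on_gas = nCᵥΔT with Cᵥ = R/(γ−1) = 20.79 J/(mol·K).
ΔU = 2.05 × 20.79 × (1209 − 374) = 35590 J.
Work done by the gas = −ΔU = -35590 J.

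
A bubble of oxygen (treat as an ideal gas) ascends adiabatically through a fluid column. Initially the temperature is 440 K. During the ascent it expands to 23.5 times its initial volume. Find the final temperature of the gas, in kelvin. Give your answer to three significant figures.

For a reversible adiabat TV^(γ−1) is constant, so T₂ = T₁ (V₁/V₂)^(γ−1).
For a diatomic ideal gas γ = 7/5, so γ−1 = 2/5.
T₂ = 440 × (1/23.5)^(2/5) = 124.5 K.

T₂ ≈ 124 K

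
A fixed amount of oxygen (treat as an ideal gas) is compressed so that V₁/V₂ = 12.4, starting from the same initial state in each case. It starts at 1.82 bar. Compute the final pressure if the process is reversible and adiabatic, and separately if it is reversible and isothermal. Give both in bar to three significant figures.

For a diatomic ideal gas γ = 7/5.
Isothermal: P₂ = P₁(V₁/V₂) = 1.82×12.4 = 22.57 bar.
Adiabatic: P₂ = P₁(V₁/V₂)^γ = 1.82×12.4^(7/5) = 61.78 bar.

adiabatic: 61.8 bar; isothermal: 22.6 bar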